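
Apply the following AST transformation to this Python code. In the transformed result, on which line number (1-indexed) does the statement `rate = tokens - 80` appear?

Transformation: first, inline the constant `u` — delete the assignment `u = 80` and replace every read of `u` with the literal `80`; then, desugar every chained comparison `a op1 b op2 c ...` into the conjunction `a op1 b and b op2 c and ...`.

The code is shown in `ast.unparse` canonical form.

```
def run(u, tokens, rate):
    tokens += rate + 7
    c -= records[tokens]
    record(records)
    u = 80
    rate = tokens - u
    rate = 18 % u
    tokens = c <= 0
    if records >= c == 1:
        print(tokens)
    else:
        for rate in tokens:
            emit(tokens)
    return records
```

Transformed code:
def run(u, tokens, rate):
    tokens += rate + 7
    c -= records[tokens]
    record(records)
    rate = tokens - 80
    rate = 18 % 80
    tokens = c <= 0
    if records >= c and c == 1:
        print(tokens)
    else:
        for rate in tokens:
            emit(tokens)
    return records

5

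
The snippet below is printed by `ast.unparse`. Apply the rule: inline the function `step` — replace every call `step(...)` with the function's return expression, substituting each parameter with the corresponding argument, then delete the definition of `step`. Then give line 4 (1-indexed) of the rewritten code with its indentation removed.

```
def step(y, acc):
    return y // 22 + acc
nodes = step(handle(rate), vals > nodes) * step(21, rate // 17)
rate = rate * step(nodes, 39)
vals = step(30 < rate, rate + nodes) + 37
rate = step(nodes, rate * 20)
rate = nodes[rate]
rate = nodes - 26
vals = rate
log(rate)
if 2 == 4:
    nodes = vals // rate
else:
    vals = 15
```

Transformed code:
nodes = (handle(rate) // 22 + (vals > nodes)) * (21 // 22 + rate // 17)
rate = rate * (nodes // 22 + 39)
vals = (30 < rate) // 22 + (rate + nodes) + 37
rate = nodes // 22 + rate * 20
rate = nodes[rate]
rate = nodes - 26
vals = rate
log(rate)
if 2 == 4:
    nodes = vals // rate
else:
    vals = 15

rate = nodes // 22 + rate * 20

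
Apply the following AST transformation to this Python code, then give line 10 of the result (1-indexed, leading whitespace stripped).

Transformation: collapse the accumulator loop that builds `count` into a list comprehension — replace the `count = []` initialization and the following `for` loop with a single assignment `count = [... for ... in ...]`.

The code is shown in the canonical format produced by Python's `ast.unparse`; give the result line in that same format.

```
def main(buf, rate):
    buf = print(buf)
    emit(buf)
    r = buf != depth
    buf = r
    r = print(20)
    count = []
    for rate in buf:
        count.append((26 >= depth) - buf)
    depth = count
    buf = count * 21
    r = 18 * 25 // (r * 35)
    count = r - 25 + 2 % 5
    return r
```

Transformed code:
def main(buf, rate):
    buf = print(buf)
    emit(buf)
    r = buf != depth
    buf = r
    r = print(20)
    count = [(26 >= depth) - buf for rate in buf]
    depth = count
    buf = count * 21
    r = 18 * 25 // (r * 35)
    count = r - 25 + 2 % 5
    return r

r = 18 * 25 // (r * 35)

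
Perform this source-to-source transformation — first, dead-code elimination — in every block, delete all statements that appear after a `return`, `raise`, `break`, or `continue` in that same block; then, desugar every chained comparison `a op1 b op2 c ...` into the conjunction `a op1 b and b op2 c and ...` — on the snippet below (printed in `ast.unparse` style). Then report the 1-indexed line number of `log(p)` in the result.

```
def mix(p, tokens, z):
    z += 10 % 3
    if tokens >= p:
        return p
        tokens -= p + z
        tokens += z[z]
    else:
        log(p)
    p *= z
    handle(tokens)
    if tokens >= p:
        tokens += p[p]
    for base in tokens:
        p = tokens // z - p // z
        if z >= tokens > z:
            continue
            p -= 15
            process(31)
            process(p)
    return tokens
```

6

Transformed code:
def mix(p, tokens, z):
    z += 10 % 3
    if tokens >= p:
        return p
    else:
        log(p)
    p *= z
    handle(tokens)
    if tokens >= p:
        tokens += p[p]
    for base in tokens:
        p = tokens // z - p // z
        if z >= tokens and tokens > z:
            continue
    return tokens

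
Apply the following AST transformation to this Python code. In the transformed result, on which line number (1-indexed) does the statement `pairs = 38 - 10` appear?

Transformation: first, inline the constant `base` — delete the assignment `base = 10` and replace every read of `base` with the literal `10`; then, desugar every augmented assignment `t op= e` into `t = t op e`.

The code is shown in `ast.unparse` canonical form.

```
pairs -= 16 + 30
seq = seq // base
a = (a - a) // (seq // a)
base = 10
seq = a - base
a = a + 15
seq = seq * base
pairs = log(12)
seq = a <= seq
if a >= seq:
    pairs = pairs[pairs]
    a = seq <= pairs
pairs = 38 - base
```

Transformed code:
pairs = pairs - (16 + 30)
seq = seq // 10
a = (a - a) // (seq // a)
seq = a - 10
a = a + 15
seq = seq * 10
pairs = log(12)
seq = a <= seq
if a >= seq:
    pairs = pairs[pairs]
    a = seq <= pairs
pairs = 38 - 10

12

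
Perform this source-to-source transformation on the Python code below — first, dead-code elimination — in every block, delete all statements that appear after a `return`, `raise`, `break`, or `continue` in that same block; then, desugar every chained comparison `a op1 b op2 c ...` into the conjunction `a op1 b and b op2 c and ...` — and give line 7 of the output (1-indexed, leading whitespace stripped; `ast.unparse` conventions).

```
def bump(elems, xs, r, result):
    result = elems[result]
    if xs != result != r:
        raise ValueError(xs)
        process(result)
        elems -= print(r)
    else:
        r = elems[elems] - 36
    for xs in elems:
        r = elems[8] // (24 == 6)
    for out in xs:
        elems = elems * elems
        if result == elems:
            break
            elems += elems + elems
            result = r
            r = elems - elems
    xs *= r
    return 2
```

for xs in elems:

Transformed code:
def bump(elems, xs, r, result):
    result = elems[result]
    if xs != result and result != r:
        raise ValueError(xs)
    else:
        r = elems[elems] - 36
    for xs in elems:
        r = elems[8] // (24 == 6)
    for out in xs:
        elems = elems * elems
        if result == elems:
            break
    xs *= r
    return 2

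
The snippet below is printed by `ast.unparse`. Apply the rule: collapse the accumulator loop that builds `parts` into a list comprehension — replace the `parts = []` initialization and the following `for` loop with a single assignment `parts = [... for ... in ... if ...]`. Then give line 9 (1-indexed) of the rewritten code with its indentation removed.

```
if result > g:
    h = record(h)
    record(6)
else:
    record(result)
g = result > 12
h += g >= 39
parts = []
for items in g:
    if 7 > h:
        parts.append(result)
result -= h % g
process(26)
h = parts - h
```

Transformed code:
if result > g:
    h = record(h)
    record(6)
else:
    record(result)
g = result > 12
h += g >= 39
parts = [result for items in g if 7 > h]
result -= h % g
process(26)
h = parts - h

result -= h % g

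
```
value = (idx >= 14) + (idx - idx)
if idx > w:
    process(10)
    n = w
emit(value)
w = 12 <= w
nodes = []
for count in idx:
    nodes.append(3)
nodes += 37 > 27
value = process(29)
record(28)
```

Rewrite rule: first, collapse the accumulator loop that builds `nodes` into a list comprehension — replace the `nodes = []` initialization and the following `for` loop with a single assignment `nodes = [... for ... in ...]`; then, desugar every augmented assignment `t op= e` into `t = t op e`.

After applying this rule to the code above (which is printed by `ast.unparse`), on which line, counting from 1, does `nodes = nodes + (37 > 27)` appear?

8

Transformed code:
value = (idx >= 14) + (idx - idx)
if idx > w:
    process(10)
    n = w
emit(value)
w = 12 <= w
nodes = [3 for count in idx]
nodes = nodes + (37 > 27)
value = process(29)
record(28)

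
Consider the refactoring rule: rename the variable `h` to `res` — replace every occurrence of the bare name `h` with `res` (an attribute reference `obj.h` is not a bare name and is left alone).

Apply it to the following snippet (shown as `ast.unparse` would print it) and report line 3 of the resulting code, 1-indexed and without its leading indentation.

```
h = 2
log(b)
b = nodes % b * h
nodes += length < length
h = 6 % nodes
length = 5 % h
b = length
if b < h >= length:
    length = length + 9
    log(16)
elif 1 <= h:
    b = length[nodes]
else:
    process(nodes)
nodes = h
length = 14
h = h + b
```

Transformed code:
res = 2
log(b)
b = nodes % b * res
nodes += length < length
res = 6 % nodes
length = 5 % res
b = length
if b < res >= length:
    length = length + 9
    log(16)
elif 1 <= res:
    b = length[nodes]
else:
    process(nodes)
nodes = res
length = 14
res = res + b

b = nodes % b * res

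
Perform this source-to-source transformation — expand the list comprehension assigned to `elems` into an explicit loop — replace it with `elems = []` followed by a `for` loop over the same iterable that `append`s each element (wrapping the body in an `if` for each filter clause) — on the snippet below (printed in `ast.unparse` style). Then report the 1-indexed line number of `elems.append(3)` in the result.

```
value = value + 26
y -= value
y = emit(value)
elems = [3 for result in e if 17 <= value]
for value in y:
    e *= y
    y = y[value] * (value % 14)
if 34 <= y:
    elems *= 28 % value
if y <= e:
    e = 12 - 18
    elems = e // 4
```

7

Transformed code:
value = value + 26
y -= value
y = emit(value)
elems = []
for result in e:
    if 17 <= value:
        elems.append(3)
for value in y:
    e *= y
    y = y[value] * (value % 14)
if 34 <= y:
    elems *= 28 % value
if y <= e:
    e = 12 - 18
    elems = e // 4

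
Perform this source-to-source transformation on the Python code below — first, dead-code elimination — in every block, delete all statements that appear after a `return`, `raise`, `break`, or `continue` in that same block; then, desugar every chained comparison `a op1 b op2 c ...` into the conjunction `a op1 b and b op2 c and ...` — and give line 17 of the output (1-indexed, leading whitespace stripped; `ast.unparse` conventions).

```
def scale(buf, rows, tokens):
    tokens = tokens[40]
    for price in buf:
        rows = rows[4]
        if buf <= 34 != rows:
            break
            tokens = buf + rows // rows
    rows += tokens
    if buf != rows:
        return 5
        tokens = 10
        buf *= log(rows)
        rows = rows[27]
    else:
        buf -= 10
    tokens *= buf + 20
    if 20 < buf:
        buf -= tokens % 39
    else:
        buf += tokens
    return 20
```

Transformed code:
def scale(buf, rows, tokens):
    tokens = tokens[40]
    for price in buf:
        rows = rows[4]
        if buf <= 34 and 34 != rows:
            break
    rows += tokens
    if buf != rows:
        return 5
    else:
        buf -= 10
    tokens *= buf + 20
    if 20 < buf:
        buf -= tokens % 39
    else:
        buf += tokens
    return 20

return 20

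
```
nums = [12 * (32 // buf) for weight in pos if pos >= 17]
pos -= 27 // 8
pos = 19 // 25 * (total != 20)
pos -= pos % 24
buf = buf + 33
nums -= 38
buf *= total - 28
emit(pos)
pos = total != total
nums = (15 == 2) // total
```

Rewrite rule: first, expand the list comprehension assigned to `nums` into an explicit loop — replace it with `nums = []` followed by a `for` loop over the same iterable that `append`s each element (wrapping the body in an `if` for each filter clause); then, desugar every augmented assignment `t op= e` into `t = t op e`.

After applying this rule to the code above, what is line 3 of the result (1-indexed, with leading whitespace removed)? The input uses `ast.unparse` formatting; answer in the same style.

Transformed code:
nums = []
for weight in pos:
    if pos >= 17:
        nums.append(12 * (32 // buf))
pos = pos - 27 // 8
pos = 19 // 25 * (total != 20)
pos = pos - pos % 24
buf = buf + 33
nums = nums - 38
buf = buf * (total - 28)
emit(pos)
pos = total != total
nums = (15 == 2) // total

if pos >= 17:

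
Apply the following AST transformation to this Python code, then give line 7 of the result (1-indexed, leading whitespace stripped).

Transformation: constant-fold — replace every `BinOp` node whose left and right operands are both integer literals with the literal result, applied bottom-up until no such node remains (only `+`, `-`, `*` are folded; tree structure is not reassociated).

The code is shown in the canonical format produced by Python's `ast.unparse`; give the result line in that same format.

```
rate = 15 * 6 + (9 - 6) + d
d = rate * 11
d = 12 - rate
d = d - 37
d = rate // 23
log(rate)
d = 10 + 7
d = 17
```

d = 17

Transformed code:
rate = 93 + d
d = rate * 11
d = 12 - rate
d = d - 37
d = rate // 23
log(rate)
d = 17
d = 17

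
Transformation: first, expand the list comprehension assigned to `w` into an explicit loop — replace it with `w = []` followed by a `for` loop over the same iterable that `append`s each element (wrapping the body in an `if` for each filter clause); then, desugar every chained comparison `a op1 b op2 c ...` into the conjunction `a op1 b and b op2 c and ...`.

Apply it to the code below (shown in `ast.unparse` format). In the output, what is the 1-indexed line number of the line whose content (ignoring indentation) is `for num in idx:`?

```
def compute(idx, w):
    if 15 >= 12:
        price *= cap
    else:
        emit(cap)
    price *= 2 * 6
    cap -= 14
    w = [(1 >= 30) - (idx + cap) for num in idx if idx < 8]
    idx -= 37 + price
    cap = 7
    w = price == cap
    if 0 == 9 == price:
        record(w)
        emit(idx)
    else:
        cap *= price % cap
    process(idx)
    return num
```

9

Transformed code:
def compute(idx, w):
    if 15 >= 12:
        price *= cap
    else:
        emit(cap)
    price *= 2 * 6
    cap -= 14
    w = []
    for num in idx:
        if idx < 8:
            w.append((1 >= 30) - (idx + cap))
    idx -= 37 + price
    cap = 7
    w = price == cap
    if 0 == 9 and 9 == price:
        record(w)
        emit(idx)
    else:
        cap *= price % cap
    process(idx)
    return num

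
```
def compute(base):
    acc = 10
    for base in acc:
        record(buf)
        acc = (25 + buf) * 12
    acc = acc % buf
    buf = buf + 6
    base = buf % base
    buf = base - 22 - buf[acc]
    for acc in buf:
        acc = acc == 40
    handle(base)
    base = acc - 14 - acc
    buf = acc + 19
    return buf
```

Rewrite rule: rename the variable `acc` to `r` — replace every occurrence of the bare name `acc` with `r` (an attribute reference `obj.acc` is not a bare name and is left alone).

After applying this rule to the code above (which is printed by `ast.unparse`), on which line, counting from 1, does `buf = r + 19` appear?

Transformed code:
def compute(base):
    r = 10
    for base in r:
        record(buf)
        r = (25 + buf) * 12
    r = r % buf
    buf = buf + 6
    base = buf % base
    buf = base - 22 - buf[r]
    for r in buf:
        r = r == 40
    handle(base)
    base = r - 14 - r
    buf = r + 19
    return buf

14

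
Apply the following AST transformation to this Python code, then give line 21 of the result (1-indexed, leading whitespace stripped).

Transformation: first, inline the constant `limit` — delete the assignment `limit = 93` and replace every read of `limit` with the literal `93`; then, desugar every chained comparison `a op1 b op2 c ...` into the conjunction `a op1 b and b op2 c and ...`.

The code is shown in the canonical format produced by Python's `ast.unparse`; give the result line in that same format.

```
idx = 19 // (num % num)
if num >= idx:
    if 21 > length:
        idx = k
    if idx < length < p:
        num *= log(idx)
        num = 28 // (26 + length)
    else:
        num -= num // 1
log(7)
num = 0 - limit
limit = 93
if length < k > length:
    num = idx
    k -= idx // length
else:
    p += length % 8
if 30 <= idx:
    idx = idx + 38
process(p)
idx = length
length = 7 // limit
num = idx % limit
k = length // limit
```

length = 7 // 93

Transformed code:
idx = 19 // (num % num)
if num >= idx:
    if 21 > length:
        idx = k
    if idx < length and length < p:
        num *= log(idx)
        num = 28 // (26 + length)
    else:
        num -= num // 1
log(7)
num = 0 - 93
if length < k and k > length:
    num = idx
    k -= idx // length
else:
    p += length % 8
if 30 <= idx:
    idx = idx + 38
process(p)
idx = length
length = 7 // 93
num = idx % 93
k = length // 93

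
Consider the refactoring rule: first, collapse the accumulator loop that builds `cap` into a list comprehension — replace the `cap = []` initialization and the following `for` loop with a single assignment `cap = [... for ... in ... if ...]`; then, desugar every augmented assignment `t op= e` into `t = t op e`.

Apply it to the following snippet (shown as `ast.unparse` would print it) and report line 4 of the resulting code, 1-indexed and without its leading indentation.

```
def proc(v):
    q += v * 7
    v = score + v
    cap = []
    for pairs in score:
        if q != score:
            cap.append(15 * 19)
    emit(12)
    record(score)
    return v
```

Transformed code:
def proc(v):
    q = q + v * 7
    v = score + v
    cap = [15 * 19 for pairs in score if q != score]
    emit(12)
    record(score)
    return v

cap = [15 * 19 for pairs in score if q != score]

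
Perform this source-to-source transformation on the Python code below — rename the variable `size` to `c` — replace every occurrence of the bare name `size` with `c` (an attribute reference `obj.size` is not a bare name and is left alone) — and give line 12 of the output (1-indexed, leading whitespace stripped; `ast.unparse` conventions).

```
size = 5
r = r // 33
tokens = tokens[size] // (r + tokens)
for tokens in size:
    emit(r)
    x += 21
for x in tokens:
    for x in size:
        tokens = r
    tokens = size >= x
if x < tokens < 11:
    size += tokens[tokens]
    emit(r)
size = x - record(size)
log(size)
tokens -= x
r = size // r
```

Transformed code:
c = 5
r = r // 33
tokens = tokens[c] // (r + tokens)
for tokens in c:
    emit(r)
    x += 21
for x in tokens:
    for x in c:
        tokens = r
    tokens = c >= x
if x < tokens < 11:
    c += tokens[tokens]
    emit(r)
c = x - record(c)
log(c)
tokens -= x
r = c // r

c += tokens[tokens]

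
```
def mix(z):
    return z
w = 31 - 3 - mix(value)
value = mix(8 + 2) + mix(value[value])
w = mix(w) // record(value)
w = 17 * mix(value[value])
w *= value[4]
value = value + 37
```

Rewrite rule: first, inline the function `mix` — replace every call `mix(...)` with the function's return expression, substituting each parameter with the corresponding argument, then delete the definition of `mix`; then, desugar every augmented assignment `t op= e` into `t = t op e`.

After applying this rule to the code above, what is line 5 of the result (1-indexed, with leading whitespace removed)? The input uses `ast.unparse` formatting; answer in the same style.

Transformed code:
w = 31 - 3 - value
value = 8 + 2 + value[value]
w = w // record(value)
w = 17 * value[value]
w = w * value[4]
value = value + 37

w = w * value[4]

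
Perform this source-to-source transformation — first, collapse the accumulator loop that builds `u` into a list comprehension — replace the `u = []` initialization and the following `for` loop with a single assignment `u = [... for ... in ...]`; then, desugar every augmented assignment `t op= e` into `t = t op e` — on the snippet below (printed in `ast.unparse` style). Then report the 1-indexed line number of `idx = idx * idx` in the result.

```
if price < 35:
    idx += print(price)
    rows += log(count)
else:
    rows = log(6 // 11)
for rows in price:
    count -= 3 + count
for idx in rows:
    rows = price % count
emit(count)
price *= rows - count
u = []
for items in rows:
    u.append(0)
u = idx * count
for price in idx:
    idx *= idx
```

15

Transformed code:
if price < 35:
    idx = idx + print(price)
    rows = rows + log(count)
else:
    rows = log(6 // 11)
for rows in price:
    count = count - (3 + count)
for idx in rows:
    rows = price % count
emit(count)
price = price * (rows - count)
u = [0 for items in rows]
u = idx * count
for price in idx:
    idx = idx * idx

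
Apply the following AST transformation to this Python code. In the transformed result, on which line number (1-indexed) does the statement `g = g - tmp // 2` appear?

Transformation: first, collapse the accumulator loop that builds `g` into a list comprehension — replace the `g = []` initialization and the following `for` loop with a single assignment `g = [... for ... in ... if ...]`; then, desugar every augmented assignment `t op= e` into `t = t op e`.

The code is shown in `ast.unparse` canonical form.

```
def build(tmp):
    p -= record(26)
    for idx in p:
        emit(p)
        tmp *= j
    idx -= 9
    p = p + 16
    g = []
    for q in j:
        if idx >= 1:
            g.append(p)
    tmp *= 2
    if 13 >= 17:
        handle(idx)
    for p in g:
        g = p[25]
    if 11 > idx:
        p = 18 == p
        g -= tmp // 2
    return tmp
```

16

Transformed code:
def build(tmp):
    p = p - record(26)
    for idx in p:
        emit(p)
        tmp = tmp * j
    idx = idx - 9
    p = p + 16
    g = [p for q in j if idx >= 1]
    tmp = tmp * 2
    if 13 >= 17:
        handle(idx)
    for p in g:
        g = p[25]
    if 11 > idx:
        p = 18 == p
        g = g - tmp // 2
    return tmp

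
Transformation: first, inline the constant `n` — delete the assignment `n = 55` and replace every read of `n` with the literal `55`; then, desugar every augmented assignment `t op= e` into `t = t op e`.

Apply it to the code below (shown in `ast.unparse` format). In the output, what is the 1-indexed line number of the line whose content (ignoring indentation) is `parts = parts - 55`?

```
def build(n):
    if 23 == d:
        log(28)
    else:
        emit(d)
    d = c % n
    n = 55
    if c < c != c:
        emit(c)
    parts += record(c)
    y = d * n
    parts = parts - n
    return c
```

Transformed code:
def build(n):
    if 23 == d:
        log(28)
    else:
        emit(d)
    d = c % 55
    if c < c != c:
        emit(c)
    parts = parts + record(c)
    y = d * 55
    parts = parts - 55
    return c

11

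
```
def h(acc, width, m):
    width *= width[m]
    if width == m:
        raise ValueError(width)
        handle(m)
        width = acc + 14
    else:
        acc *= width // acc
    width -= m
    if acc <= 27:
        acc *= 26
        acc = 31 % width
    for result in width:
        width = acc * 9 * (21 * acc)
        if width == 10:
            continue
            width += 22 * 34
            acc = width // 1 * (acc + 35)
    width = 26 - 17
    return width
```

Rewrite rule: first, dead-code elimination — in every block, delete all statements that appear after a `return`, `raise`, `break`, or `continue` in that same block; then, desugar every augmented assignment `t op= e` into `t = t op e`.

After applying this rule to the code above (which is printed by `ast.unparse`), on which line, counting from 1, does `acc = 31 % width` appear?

Transformed code:
def h(acc, width, m):
    width = width * width[m]
    if width == m:
        raise ValueError(width)
    else:
        acc = acc * (width // acc)
    width = width - m
    if acc <= 27:
        acc = acc * 26
        acc = 31 % width
    for result in width:
        width = acc * 9 * (21 * acc)
        if width == 10:
            continue
    width = 26 - 17
    return width

10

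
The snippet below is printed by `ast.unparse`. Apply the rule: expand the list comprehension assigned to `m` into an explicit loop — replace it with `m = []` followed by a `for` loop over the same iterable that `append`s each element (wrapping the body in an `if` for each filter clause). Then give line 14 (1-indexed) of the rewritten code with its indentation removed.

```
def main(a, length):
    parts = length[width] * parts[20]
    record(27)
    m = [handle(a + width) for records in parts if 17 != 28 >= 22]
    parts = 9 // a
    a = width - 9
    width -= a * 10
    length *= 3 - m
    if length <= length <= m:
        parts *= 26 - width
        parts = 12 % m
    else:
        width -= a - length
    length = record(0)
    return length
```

parts = 12 % m

Transformed code:
def main(a, length):
    parts = length[width] * parts[20]
    record(27)
    m = []
    for records in parts:
        if 17 != 28 >= 22:
            m.append(handle(a + width))
    parts = 9 // a
    a = width - 9
    width -= a * 10
    length *= 3 - m
    if length <= length <= m:
        parts *= 26 - width
        parts = 12 % m
    else:
        width -= a - length
    length = record(0)
    return length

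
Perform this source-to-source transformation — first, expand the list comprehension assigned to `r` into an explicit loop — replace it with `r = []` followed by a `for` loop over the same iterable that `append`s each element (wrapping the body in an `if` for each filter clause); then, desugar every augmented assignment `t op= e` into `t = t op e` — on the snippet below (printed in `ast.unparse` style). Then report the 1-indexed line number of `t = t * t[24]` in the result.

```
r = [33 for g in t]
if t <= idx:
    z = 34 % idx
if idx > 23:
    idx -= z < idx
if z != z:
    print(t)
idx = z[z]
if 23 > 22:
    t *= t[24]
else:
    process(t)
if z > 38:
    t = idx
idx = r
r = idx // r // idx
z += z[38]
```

12

Transformed code:
r = []
for g in t:
    r.append(33)
if t <= idx:
    z = 34 % idx
if idx > 23:
    idx = idx - (z < idx)
if z != z:
    print(t)
idx = z[z]
if 23 > 22:
    t = t * t[24]
else:
    process(t)
if z > 38:
    t = idx
idx = r
r = idx // r // idx
z = z + z[38]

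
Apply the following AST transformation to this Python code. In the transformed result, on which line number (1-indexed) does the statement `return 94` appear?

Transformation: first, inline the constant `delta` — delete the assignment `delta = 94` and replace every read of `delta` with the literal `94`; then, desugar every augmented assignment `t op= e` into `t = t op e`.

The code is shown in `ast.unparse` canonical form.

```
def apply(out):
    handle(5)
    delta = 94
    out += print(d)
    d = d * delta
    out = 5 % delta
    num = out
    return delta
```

7

Transformed code:
def apply(out):
    handle(5)
    out = out + print(d)
    d = d * 94
    out = 5 % 94
    num = out
    return 94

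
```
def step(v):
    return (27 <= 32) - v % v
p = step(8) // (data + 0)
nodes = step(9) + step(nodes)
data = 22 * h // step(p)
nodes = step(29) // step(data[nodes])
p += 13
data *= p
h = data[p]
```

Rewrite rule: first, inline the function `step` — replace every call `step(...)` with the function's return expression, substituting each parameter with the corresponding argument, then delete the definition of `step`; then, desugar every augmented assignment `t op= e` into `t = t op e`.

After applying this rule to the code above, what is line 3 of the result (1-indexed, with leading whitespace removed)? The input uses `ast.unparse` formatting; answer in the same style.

data = 22 * h // ((27 <= 32) - p % p)

Transformed code:
p = ((27 <= 32) - 8 % 8) // (data + 0)
nodes = (27 <= 32) - 9 % 9 + ((27 <= 32) - nodes % nodes)
data = 22 * h // ((27 <= 32) - p % p)
nodes = ((27 <= 32) - 29 % 29) // ((27 <= 32) - data[nodes] % data[nodes])
p = p + 13
data = data * p
h = data[p]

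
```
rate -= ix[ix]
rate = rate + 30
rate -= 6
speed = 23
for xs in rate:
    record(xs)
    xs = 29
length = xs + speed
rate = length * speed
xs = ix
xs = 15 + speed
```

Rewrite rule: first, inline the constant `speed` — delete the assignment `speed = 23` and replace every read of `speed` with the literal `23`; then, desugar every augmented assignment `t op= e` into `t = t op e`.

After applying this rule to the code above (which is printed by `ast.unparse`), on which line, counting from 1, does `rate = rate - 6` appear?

Transformed code:
rate = rate - ix[ix]
rate = rate + 30
rate = rate - 6
for xs in rate:
    record(xs)
    xs = 29
length = xs + 23
rate = length * 23
xs = ix
xs = 15 + 23

3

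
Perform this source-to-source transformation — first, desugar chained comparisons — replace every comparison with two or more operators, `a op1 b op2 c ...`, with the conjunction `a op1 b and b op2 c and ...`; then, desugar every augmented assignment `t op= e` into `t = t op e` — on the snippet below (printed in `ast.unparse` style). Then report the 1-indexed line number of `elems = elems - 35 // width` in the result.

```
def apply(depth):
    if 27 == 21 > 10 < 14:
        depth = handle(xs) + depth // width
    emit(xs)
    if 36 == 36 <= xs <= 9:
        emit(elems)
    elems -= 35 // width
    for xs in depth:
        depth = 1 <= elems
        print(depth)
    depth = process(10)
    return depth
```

7

Transformed code:
def apply(depth):
    if 27 == 21 and 21 > 10 and (10 < 14):
        depth = handle(xs) + depth // width
    emit(xs)
    if 36 == 36 and 36 <= xs and (xs <= 9):
        emit(elems)
    elems = elems - 35 // width
    for xs in depth:
        depth = 1 <= elems
        print(depth)
    depth = process(10)
    return depth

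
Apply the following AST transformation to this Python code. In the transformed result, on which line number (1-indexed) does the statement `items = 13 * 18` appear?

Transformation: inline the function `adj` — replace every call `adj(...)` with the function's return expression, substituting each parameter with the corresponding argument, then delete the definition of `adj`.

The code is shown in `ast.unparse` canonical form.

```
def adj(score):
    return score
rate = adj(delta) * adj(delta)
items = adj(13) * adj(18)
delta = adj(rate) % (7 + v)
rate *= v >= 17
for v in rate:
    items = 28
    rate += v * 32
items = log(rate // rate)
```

2

Transformed code:
rate = delta * delta
items = 13 * 18
delta = rate % (7 + v)
rate *= v >= 17
for v in rate:
    items = 28
    rate += v * 32
items = log(rate // rate)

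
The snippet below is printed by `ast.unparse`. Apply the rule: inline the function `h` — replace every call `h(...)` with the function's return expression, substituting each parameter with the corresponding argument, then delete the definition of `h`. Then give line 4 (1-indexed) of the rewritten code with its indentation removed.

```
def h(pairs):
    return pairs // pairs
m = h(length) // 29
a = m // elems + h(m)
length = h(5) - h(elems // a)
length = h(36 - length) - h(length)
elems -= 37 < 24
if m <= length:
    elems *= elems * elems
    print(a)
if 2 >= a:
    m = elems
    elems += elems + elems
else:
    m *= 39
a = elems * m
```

Transformed code:
m = length // length // 29
a = m // elems + m // m
length = 5 // 5 - elems // a // (elems // a)
length = (36 - length) // (36 - length) - length // length
elems -= 37 < 24
if m <= length:
    elems *= elems * elems
    print(a)
if 2 >= a:
    m = elems
    elems += elems + elems
else:
    m *= 39
a = elems * m

length = (36 - length) // (36 - length) - length // length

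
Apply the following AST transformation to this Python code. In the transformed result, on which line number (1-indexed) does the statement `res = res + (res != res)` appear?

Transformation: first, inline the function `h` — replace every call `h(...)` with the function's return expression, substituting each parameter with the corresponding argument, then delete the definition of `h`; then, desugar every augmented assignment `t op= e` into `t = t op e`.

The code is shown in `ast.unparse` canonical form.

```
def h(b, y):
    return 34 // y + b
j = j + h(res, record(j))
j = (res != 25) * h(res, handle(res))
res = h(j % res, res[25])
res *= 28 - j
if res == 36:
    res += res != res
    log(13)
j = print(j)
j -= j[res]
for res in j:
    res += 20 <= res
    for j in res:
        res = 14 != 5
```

6

Transformed code:
j = j + (34 // record(j) + res)
j = (res != 25) * (34 // handle(res) + res)
res = 34 // res[25] + j % res
res = res * (28 - j)
if res == 36:
    res = res + (res != res)
    log(13)
j = print(j)
j = j - j[res]
for res in j:
    res = res + (20 <= res)
    for j in res:
        res = 14 != 5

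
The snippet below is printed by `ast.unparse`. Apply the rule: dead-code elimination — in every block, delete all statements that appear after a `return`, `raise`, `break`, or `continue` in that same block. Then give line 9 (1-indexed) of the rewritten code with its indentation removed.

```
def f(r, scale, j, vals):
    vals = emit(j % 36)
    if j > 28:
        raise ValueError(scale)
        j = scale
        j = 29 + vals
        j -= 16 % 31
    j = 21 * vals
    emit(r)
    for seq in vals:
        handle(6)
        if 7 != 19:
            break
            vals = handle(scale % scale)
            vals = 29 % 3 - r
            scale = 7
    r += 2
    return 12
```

Transformed code:
def f(r, scale, j, vals):
    vals = emit(j % 36)
    if j > 28:
        raise ValueError(scale)
    j = 21 * vals
    emit(r)
    for seq in vals:
        handle(6)
        if 7 != 19:
            break
    r += 2
    return 12

if 7 != 19:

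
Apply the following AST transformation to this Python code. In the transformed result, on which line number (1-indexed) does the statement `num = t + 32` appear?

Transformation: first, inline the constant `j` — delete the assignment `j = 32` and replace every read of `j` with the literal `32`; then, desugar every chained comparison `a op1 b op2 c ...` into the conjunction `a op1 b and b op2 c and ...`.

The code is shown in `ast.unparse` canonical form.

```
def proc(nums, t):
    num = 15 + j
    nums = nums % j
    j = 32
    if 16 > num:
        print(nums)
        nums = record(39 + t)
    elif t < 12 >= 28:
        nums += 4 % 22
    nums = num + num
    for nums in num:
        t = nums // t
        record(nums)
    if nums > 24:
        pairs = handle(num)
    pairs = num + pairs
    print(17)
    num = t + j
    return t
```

Transformed code:
def proc(nums, t):
    num = 15 + 32
    nums = nums % 32
    if 16 > num:
        print(nums)
        nums = record(39 + t)
    elif t < 12 and 12 >= 28:
        nums += 4 % 22
    nums = num + num
    for nums in num:
        t = nums // t
        record(nums)
    if nums > 24:
        pairs = handle(num)
    pairs = num + pairs
    print(17)
    num = t + 32
    return t

17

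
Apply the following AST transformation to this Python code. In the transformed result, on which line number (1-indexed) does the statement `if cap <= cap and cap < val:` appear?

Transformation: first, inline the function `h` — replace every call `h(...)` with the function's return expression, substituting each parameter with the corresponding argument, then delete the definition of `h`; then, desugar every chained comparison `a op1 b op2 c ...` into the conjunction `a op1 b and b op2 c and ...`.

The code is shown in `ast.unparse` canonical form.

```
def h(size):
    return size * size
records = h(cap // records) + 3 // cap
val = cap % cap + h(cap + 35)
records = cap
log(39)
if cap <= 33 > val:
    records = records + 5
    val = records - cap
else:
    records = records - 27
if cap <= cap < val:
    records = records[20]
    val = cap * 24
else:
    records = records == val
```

Transformed code:
records = cap // records * (cap // records) + 3 // cap
val = cap % cap + (cap + 35) * (cap + 35)
records = cap
log(39)
if cap <= 33 and 33 > val:
    records = records + 5
    val = records - cap
else:
    records = records - 27
if cap <= cap and cap < val:
    records = records[20]
    val = cap * 24
else:
    records = records == val

10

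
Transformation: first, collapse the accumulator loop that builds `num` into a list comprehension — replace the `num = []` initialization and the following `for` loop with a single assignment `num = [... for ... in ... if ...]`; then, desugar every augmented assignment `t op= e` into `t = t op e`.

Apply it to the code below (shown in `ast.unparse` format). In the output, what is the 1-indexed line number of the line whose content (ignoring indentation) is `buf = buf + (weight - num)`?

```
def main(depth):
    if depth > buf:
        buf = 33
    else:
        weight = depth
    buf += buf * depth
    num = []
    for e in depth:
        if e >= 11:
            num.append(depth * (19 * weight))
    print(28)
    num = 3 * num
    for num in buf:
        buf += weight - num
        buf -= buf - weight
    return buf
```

11

Transformed code:
def main(depth):
    if depth > buf:
        buf = 33
    else:
        weight = depth
    buf = buf + buf * depth
    num = [depth * (19 * weight) for e in depth if e >= 11]
    print(28)
    num = 3 * num
    for num in buf:
        buf = buf + (weight - num)
        buf = buf - (buf - weight)
    return buf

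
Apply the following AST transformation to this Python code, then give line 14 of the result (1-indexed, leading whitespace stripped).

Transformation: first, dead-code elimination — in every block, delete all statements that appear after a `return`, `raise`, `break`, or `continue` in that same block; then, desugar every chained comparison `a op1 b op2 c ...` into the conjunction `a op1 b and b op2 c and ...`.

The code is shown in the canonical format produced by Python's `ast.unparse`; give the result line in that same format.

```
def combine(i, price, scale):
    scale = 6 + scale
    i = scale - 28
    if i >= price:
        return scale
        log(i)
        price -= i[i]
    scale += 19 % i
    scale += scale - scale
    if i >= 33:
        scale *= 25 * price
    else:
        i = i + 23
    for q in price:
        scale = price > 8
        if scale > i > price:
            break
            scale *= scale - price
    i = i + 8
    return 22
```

Transformed code:
def combine(i, price, scale):
    scale = 6 + scale
    i = scale - 28
    if i >= price:
        return scale
    scale += 19 % i
    scale += scale - scale
    if i >= 33:
        scale *= 25 * price
    else:
        i = i + 23
    for q in price:
        scale = price > 8
        if scale > i and i > price:
            break
    i = i + 8
    return 22

if scale > i and i > price:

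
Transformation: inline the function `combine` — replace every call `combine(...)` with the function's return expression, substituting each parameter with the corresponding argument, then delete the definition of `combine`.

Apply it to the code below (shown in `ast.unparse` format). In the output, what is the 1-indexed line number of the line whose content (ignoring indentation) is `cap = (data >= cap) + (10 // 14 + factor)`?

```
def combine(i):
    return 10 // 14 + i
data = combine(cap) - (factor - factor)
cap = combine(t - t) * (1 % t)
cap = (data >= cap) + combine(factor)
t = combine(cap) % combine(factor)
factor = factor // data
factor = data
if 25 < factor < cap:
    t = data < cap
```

Transformed code:
data = 10 // 14 + cap - (factor - factor)
cap = (10 // 14 + (t - t)) * (1 % t)
cap = (data >= cap) + (10 // 14 + factor)
t = (10 // 14 + cap) % (10 // 14 + factor)
factor = factor // data
factor = data
if 25 < factor < cap:
    t = data < cap

3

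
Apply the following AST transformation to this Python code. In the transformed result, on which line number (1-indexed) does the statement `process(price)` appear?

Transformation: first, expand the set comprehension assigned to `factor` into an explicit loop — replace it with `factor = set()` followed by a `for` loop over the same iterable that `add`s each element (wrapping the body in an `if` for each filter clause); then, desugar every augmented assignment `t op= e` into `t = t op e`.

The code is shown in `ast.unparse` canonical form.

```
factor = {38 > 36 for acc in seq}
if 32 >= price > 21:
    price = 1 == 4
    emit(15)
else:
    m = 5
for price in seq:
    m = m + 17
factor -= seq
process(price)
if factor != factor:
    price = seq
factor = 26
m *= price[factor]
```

12

Transformed code:
factor = set()
for acc in seq:
    factor.add(38 > 36)
if 32 >= price > 21:
    price = 1 == 4
    emit(15)
else:
    m = 5
for price in seq:
    m = m + 17
factor = factor - seq
process(price)
if factor != factor:
    price = seq
factor = 26
m = m * price[factor]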